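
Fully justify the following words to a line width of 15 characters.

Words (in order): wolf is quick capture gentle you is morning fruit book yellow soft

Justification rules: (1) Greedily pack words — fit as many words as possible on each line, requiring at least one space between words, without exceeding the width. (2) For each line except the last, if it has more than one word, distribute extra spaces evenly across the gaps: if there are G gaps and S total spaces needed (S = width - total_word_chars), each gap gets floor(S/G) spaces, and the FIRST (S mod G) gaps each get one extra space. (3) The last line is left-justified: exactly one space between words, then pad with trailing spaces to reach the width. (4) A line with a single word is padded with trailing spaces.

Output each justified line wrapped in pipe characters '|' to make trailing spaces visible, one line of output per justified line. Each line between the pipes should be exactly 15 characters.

Line 1: ['wolf', 'is', 'quick'] (min_width=13, slack=2)
Line 2: ['capture', 'gentle'] (min_width=14, slack=1)
Line 3: ['you', 'is', 'morning'] (min_width=14, slack=1)
Line 4: ['fruit', 'book'] (min_width=10, slack=5)
Line 5: ['yellow', 'soft'] (min_width=11, slack=4)

Answer: |wolf  is  quick|
|capture  gentle|
|you  is morning|
|fruit      book|
|yellow soft    |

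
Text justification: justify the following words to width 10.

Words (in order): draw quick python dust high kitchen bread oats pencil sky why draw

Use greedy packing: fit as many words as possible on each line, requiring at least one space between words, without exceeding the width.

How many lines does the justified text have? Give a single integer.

Line 1: ['draw', 'quick'] (min_width=10, slack=0)
Line 2: ['python'] (min_width=6, slack=4)
Line 3: ['dust', 'high'] (min_width=9, slack=1)
Line 4: ['kitchen'] (min_width=7, slack=3)
Line 5: ['bread', 'oats'] (min_width=10, slack=0)
Line 6: ['pencil', 'sky'] (min_width=10, slack=0)
Line 7: ['why', 'draw'] (min_width=8, slack=2)
Total lines: 7

Answer: 7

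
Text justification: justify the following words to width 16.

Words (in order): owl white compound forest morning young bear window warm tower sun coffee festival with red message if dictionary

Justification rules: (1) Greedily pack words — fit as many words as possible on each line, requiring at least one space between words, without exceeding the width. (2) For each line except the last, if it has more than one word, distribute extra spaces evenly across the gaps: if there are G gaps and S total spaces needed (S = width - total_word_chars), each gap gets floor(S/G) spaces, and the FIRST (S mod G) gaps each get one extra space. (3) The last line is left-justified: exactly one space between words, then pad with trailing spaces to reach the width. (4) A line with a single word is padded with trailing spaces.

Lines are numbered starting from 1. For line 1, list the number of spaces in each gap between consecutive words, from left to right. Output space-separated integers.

Line 1: ['owl', 'white'] (min_width=9, slack=7)
Line 2: ['compound', 'forest'] (min_width=15, slack=1)
Line 3: ['morning', 'young'] (min_width=13, slack=3)
Line 4: ['bear', 'window', 'warm'] (min_width=16, slack=0)
Line 5: ['tower', 'sun', 'coffee'] (min_width=16, slack=0)
Line 6: ['festival', 'with'] (min_width=13, slack=3)
Line 7: ['red', 'message', 'if'] (min_width=14, slack=2)
Line 8: ['dictionary'] (min_width=10, slack=6)

Answer: 8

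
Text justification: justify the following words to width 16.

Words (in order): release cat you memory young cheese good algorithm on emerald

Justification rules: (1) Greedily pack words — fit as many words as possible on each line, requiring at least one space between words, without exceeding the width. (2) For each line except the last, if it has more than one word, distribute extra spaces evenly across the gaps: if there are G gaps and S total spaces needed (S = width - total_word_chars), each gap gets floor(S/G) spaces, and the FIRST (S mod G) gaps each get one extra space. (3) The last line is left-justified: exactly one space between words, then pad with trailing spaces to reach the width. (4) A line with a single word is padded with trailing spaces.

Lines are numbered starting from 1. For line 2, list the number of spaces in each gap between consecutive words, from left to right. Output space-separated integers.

Line 1: ['release', 'cat', 'you'] (min_width=15, slack=1)
Line 2: ['memory', 'young'] (min_width=12, slack=4)
Line 3: ['cheese', 'good'] (min_width=11, slack=5)
Line 4: ['algorithm', 'on'] (min_width=12, slack=4)
Line 5: ['emerald'] (min_width=7, slack=9)

Answer: 5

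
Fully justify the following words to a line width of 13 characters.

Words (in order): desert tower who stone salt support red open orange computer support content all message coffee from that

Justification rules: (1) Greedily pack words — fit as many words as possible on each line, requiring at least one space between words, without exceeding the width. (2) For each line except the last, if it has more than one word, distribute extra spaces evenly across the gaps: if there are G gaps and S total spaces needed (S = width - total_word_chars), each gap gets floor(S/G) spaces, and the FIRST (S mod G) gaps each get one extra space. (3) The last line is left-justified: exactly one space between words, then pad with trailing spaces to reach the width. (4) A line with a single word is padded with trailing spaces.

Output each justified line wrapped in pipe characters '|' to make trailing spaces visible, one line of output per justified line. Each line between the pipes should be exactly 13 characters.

Answer: |desert  tower|
|who     stone|
|salt  support|
|red      open|
|orange       |
|computer     |
|support      |
|content   all|
|message      |
|coffee   from|
|that         |

Derivation:
Line 1: ['desert', 'tower'] (min_width=12, slack=1)
Line 2: ['who', 'stone'] (min_width=9, slack=4)
Line 3: ['salt', 'support'] (min_width=12, slack=1)
Line 4: ['red', 'open'] (min_width=8, slack=5)
Line 5: ['orange'] (min_width=6, slack=7)
Line 6: ['computer'] (min_width=8, slack=5)
Line 7: ['support'] (min_width=7, slack=6)
Line 8: ['content', 'all'] (min_width=11, slack=2)
Line 9: ['message'] (min_width=7, slack=6)
Line 10: ['coffee', 'from'] (min_width=11, slack=2)
Line 11: ['that'] (min_width=4, slack=9)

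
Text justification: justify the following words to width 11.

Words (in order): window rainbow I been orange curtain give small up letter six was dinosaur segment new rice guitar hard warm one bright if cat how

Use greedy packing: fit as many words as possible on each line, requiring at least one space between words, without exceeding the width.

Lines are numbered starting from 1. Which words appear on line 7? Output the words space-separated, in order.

Answer: six was

Derivation:
Line 1: ['window'] (min_width=6, slack=5)
Line 2: ['rainbow', 'I'] (min_width=9, slack=2)
Line 3: ['been', 'orange'] (min_width=11, slack=0)
Line 4: ['curtain'] (min_width=7, slack=4)
Line 5: ['give', 'small'] (min_width=10, slack=1)
Line 6: ['up', 'letter'] (min_width=9, slack=2)
Line 7: ['six', 'was'] (min_width=7, slack=4)
Line 8: ['dinosaur'] (min_width=8, slack=3)
Line 9: ['segment', 'new'] (min_width=11, slack=0)
Line 10: ['rice', 'guitar'] (min_width=11, slack=0)
Line 11: ['hard', 'warm'] (min_width=9, slack=2)
Line 12: ['one', 'bright'] (min_width=10, slack=1)
Line 13: ['if', 'cat', 'how'] (min_width=10, slack=1)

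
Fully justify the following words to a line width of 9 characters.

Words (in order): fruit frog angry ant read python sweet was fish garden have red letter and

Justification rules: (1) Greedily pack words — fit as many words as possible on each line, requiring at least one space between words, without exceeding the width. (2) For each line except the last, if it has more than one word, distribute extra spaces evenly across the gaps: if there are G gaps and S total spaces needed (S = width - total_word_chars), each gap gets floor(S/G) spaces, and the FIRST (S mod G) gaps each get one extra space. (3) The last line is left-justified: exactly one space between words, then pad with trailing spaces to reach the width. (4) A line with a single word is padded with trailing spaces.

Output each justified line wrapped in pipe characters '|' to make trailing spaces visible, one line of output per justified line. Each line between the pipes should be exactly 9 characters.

Answer: |fruit    |
|frog     |
|angry ant|
|read     |
|python   |
|sweet was|
|fish     |
|garden   |
|have  red|
|letter   |
|and      |

Derivation:
Line 1: ['fruit'] (min_width=5, slack=4)
Line 2: ['frog'] (min_width=4, slack=5)
Line 3: ['angry', 'ant'] (min_width=9, slack=0)
Line 4: ['read'] (min_width=4, slack=5)
Line 5: ['python'] (min_width=6, slack=3)
Line 6: ['sweet', 'was'] (min_width=9, slack=0)
Line 7: ['fish'] (min_width=4, slack=5)
Line 8: ['garden'] (min_width=6, slack=3)
Line 9: ['have', 'red'] (min_width=8, slack=1)
Line 10: ['letter'] (min_width=6, slack=3)
Line 11: ['and'] (min_width=3, slack=6)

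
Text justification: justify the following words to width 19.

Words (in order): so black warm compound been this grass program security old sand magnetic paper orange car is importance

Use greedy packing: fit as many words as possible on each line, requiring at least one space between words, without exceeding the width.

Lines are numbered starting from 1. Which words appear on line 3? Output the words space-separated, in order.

Line 1: ['so', 'black', 'warm'] (min_width=13, slack=6)
Line 2: ['compound', 'been', 'this'] (min_width=18, slack=1)
Line 3: ['grass', 'program'] (min_width=13, slack=6)
Line 4: ['security', 'old', 'sand'] (min_width=17, slack=2)
Line 5: ['magnetic', 'paper'] (min_width=14, slack=5)
Line 6: ['orange', 'car', 'is'] (min_width=13, slack=6)
Line 7: ['importance'] (min_width=10, slack=9)

Answer: grass program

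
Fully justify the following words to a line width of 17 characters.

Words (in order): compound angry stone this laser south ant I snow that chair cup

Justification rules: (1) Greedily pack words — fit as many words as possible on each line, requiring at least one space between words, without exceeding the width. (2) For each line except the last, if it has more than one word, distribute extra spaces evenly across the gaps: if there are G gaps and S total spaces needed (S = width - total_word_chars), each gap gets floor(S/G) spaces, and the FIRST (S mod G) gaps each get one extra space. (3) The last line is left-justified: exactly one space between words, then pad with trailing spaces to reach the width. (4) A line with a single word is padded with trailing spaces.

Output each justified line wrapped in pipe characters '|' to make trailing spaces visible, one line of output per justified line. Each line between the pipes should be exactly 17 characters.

Answer: |compound    angry|
|stone  this laser|
|south  ant I snow|
|that chair cup   |

Derivation:
Line 1: ['compound', 'angry'] (min_width=14, slack=3)
Line 2: ['stone', 'this', 'laser'] (min_width=16, slack=1)
Line 3: ['south', 'ant', 'I', 'snow'] (min_width=16, slack=1)
Line 4: ['that', 'chair', 'cup'] (min_width=14, slack=3)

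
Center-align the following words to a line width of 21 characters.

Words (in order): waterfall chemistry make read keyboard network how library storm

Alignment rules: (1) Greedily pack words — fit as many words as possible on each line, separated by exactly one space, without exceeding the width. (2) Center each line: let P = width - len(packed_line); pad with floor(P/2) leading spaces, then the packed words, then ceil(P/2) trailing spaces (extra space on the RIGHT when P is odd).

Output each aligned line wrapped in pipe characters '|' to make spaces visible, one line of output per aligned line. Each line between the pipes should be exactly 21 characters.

Answer: | waterfall chemistry |
| make read keyboard  |
| network how library |
|        storm        |

Derivation:
Line 1: ['waterfall', 'chemistry'] (min_width=19, slack=2)
Line 2: ['make', 'read', 'keyboard'] (min_width=18, slack=3)
Line 3: ['network', 'how', 'library'] (min_width=19, slack=2)
Line 4: ['storm'] (min_width=5, slack=16)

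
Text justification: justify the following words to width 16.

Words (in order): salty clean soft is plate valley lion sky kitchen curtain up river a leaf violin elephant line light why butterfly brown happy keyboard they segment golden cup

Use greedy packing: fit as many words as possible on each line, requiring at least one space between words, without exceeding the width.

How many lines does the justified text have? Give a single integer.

Answer: 11

Derivation:
Line 1: ['salty', 'clean', 'soft'] (min_width=16, slack=0)
Line 2: ['is', 'plate', 'valley'] (min_width=15, slack=1)
Line 3: ['lion', 'sky', 'kitchen'] (min_width=16, slack=0)
Line 4: ['curtain', 'up', 'river'] (min_width=16, slack=0)
Line 5: ['a', 'leaf', 'violin'] (min_width=13, slack=3)
Line 6: ['elephant', 'line'] (min_width=13, slack=3)
Line 7: ['light', 'why'] (min_width=9, slack=7)
Line 8: ['butterfly', 'brown'] (min_width=15, slack=1)
Line 9: ['happy', 'keyboard'] (min_width=14, slack=2)
Line 10: ['they', 'segment'] (min_width=12, slack=4)
Line 11: ['golden', 'cup'] (min_width=10, slack=6)
Total lines: 11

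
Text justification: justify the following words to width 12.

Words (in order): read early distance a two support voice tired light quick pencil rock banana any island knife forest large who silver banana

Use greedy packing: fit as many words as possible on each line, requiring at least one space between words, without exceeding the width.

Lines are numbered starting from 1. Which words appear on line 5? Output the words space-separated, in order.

Line 1: ['read', 'early'] (min_width=10, slack=2)
Line 2: ['distance', 'a'] (min_width=10, slack=2)
Line 3: ['two', 'support'] (min_width=11, slack=1)
Line 4: ['voice', 'tired'] (min_width=11, slack=1)
Line 5: ['light', 'quick'] (min_width=11, slack=1)
Line 6: ['pencil', 'rock'] (min_width=11, slack=1)
Line 7: ['banana', 'any'] (min_width=10, slack=2)
Line 8: ['island', 'knife'] (min_width=12, slack=0)
Line 9: ['forest', 'large'] (min_width=12, slack=0)
Line 10: ['who', 'silver'] (min_width=10, slack=2)
Line 11: ['banana'] (min_width=6, slack=6)

Answer: light quick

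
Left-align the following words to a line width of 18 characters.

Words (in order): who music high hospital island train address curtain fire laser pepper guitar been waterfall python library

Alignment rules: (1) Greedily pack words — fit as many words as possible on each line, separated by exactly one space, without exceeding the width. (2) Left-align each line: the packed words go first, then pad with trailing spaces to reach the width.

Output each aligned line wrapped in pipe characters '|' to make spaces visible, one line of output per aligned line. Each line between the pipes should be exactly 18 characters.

Line 1: ['who', 'music', 'high'] (min_width=14, slack=4)
Line 2: ['hospital', 'island'] (min_width=15, slack=3)
Line 3: ['train', 'address'] (min_width=13, slack=5)
Line 4: ['curtain', 'fire', 'laser'] (min_width=18, slack=0)
Line 5: ['pepper', 'guitar', 'been'] (min_width=18, slack=0)
Line 6: ['waterfall', 'python'] (min_width=16, slack=2)
Line 7: ['library'] (min_width=7, slack=11)

Answer: |who music high    |
|hospital island   |
|train address     |
|curtain fire laser|
|pepper guitar been|
|waterfall python  |
|library           |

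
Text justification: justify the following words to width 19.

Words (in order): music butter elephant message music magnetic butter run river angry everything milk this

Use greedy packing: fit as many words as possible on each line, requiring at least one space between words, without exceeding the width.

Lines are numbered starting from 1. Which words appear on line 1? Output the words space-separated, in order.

Line 1: ['music', 'butter'] (min_width=12, slack=7)
Line 2: ['elephant', 'message'] (min_width=16, slack=3)
Line 3: ['music', 'magnetic'] (min_width=14, slack=5)
Line 4: ['butter', 'run', 'river'] (min_width=16, slack=3)
Line 5: ['angry', 'everything'] (min_width=16, slack=3)
Line 6: ['milk', 'this'] (min_width=9, slack=10)

Answer: music butter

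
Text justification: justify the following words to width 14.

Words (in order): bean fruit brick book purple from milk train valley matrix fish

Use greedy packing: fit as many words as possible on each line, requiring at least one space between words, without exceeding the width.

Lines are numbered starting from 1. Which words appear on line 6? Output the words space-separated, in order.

Line 1: ['bean', 'fruit'] (min_width=10, slack=4)
Line 2: ['brick', 'book'] (min_width=10, slack=4)
Line 3: ['purple', 'from'] (min_width=11, slack=3)
Line 4: ['milk', 'train'] (min_width=10, slack=4)
Line 5: ['valley', 'matrix'] (min_width=13, slack=1)
Line 6: ['fish'] (min_width=4, slack=10)

Answer: fish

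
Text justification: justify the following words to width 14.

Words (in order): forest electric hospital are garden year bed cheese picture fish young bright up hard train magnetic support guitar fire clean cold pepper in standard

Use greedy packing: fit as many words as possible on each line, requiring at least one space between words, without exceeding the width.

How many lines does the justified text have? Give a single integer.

Answer: 13

Derivation:
Line 1: ['forest'] (min_width=6, slack=8)
Line 2: ['electric'] (min_width=8, slack=6)
Line 3: ['hospital', 'are'] (min_width=12, slack=2)
Line 4: ['garden', 'year'] (min_width=11, slack=3)
Line 5: ['bed', 'cheese'] (min_width=10, slack=4)
Line 6: ['picture', 'fish'] (min_width=12, slack=2)
Line 7: ['young', 'bright'] (min_width=12, slack=2)
Line 8: ['up', 'hard', 'train'] (min_width=13, slack=1)
Line 9: ['magnetic'] (min_width=8, slack=6)
Line 10: ['support', 'guitar'] (min_width=14, slack=0)
Line 11: ['fire', 'clean'] (min_width=10, slack=4)
Line 12: ['cold', 'pepper', 'in'] (min_width=14, slack=0)
Line 13: ['standard'] (min_width=8, slack=6)
Total lines: 13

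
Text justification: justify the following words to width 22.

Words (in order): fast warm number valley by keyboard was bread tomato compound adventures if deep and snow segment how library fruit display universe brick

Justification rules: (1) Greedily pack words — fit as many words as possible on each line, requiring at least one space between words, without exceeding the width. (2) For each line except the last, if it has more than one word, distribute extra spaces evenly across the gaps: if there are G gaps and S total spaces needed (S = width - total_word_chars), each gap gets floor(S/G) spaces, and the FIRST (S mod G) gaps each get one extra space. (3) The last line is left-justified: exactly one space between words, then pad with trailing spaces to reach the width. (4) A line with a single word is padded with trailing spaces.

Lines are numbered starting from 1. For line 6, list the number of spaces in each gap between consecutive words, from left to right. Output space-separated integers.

Answer: 2 1

Derivation:
Line 1: ['fast', 'warm', 'number'] (min_width=16, slack=6)
Line 2: ['valley', 'by', 'keyboard', 'was'] (min_width=22, slack=0)
Line 3: ['bread', 'tomato', 'compound'] (min_width=21, slack=1)
Line 4: ['adventures', 'if', 'deep', 'and'] (min_width=22, slack=0)
Line 5: ['snow', 'segment', 'how'] (min_width=16, slack=6)
Line 6: ['library', 'fruit', 'display'] (min_width=21, slack=1)
Line 7: ['universe', 'brick'] (min_width=14, slack=8)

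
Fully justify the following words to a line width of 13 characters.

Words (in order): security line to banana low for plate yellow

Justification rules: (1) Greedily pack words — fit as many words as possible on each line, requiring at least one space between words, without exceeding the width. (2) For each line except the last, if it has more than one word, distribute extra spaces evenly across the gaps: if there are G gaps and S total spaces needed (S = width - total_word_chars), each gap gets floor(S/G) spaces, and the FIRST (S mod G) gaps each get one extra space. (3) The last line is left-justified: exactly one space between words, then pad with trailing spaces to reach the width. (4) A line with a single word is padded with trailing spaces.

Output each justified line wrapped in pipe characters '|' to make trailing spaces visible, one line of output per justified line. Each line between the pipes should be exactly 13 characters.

Answer: |security line|
|to banana low|
|for     plate|
|yellow       |

Derivation:
Line 1: ['security', 'line'] (min_width=13, slack=0)
Line 2: ['to', 'banana', 'low'] (min_width=13, slack=0)
Line 3: ['for', 'plate'] (min_width=9, slack=4)
Line 4: ['yellow'] (min_width=6, slack=7)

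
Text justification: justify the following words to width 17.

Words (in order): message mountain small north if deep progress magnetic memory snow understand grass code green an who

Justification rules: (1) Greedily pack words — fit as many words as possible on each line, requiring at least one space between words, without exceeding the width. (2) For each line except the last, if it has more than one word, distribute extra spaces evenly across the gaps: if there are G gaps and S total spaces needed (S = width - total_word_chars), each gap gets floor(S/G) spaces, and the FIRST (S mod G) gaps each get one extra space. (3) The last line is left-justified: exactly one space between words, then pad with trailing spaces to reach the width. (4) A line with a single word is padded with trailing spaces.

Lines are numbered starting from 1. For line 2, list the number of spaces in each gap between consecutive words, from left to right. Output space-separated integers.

Answer: 3 2

Derivation:
Line 1: ['message', 'mountain'] (min_width=16, slack=1)
Line 2: ['small', 'north', 'if'] (min_width=14, slack=3)
Line 3: ['deep', 'progress'] (min_width=13, slack=4)
Line 4: ['magnetic', 'memory'] (min_width=15, slack=2)
Line 5: ['snow', 'understand'] (min_width=15, slack=2)
Line 6: ['grass', 'code', 'green'] (min_width=16, slack=1)
Line 7: ['an', 'who'] (min_width=6, slack=11)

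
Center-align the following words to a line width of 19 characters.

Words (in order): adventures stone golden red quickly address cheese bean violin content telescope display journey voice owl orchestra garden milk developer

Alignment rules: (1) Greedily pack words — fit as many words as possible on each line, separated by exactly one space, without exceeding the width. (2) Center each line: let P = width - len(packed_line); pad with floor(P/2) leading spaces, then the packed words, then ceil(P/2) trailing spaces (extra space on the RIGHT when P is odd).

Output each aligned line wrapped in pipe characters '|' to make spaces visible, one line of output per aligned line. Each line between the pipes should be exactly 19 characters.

Line 1: ['adventures', 'stone'] (min_width=16, slack=3)
Line 2: ['golden', 'red', 'quickly'] (min_width=18, slack=1)
Line 3: ['address', 'cheese', 'bean'] (min_width=19, slack=0)
Line 4: ['violin', 'content'] (min_width=14, slack=5)
Line 5: ['telescope', 'display'] (min_width=17, slack=2)
Line 6: ['journey', 'voice', 'owl'] (min_width=17, slack=2)
Line 7: ['orchestra', 'garden'] (min_width=16, slack=3)
Line 8: ['milk', 'developer'] (min_width=14, slack=5)

Answer: | adventures stone  |
|golden red quickly |
|address cheese bean|
|  violin content   |
| telescope display |
| journey voice owl |
| orchestra garden  |
|  milk developer   |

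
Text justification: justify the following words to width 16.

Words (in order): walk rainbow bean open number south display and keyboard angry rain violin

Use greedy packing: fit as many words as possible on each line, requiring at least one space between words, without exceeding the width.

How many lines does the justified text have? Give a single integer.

Answer: 6

Derivation:
Line 1: ['walk', 'rainbow'] (min_width=12, slack=4)
Line 2: ['bean', 'open', 'number'] (min_width=16, slack=0)
Line 3: ['south', 'display'] (min_width=13, slack=3)
Line 4: ['and', 'keyboard'] (min_width=12, slack=4)
Line 5: ['angry', 'rain'] (min_width=10, slack=6)
Line 6: ['violin'] (min_width=6, slack=10)
Total lines: 6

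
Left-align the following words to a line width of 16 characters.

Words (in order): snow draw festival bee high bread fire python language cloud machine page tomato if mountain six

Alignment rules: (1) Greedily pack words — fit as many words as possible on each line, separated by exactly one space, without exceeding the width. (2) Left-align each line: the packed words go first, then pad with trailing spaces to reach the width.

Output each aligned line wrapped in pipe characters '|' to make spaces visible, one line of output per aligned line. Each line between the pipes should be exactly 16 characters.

Line 1: ['snow', 'draw'] (min_width=9, slack=7)
Line 2: ['festival', 'bee'] (min_width=12, slack=4)
Line 3: ['high', 'bread', 'fire'] (min_width=15, slack=1)
Line 4: ['python', 'language'] (min_width=15, slack=1)
Line 5: ['cloud', 'machine'] (min_width=13, slack=3)
Line 6: ['page', 'tomato', 'if'] (min_width=14, slack=2)
Line 7: ['mountain', 'six'] (min_width=12, slack=4)

Answer: |snow draw       |
|festival bee    |
|high bread fire |
|python language |
|cloud machine   |
|page tomato if  |
|mountain six    |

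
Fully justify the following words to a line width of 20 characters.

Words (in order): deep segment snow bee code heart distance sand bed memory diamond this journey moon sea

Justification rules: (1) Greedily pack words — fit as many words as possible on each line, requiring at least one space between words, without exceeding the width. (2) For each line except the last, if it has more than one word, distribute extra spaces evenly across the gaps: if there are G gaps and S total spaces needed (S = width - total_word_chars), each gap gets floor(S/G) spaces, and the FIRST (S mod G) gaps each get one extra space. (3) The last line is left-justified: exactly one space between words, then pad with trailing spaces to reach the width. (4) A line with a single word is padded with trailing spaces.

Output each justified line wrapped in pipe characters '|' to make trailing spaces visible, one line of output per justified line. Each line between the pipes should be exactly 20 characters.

Answer: |deep   segment  snow|
|bee    code    heart|
|distance   sand  bed|
|memory  diamond this|
|journey moon sea    |

Derivation:
Line 1: ['deep', 'segment', 'snow'] (min_width=17, slack=3)
Line 2: ['bee', 'code', 'heart'] (min_width=14, slack=6)
Line 3: ['distance', 'sand', 'bed'] (min_width=17, slack=3)
Line 4: ['memory', 'diamond', 'this'] (min_width=19, slack=1)
Line 5: ['journey', 'moon', 'sea'] (min_width=16, slack=4)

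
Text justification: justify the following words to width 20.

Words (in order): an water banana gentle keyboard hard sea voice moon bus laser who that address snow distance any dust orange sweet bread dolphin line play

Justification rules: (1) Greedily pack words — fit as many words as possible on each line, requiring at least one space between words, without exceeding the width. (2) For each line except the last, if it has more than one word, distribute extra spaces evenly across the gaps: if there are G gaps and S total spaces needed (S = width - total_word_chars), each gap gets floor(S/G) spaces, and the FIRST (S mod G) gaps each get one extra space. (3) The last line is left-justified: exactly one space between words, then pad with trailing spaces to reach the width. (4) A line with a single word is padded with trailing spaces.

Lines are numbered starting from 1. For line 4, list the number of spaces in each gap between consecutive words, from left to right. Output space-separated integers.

Answer: 4 4

Derivation:
Line 1: ['an', 'water', 'banana'] (min_width=15, slack=5)
Line 2: ['gentle', 'keyboard', 'hard'] (min_width=20, slack=0)
Line 3: ['sea', 'voice', 'moon', 'bus'] (min_width=18, slack=2)
Line 4: ['laser', 'who', 'that'] (min_width=14, slack=6)
Line 5: ['address', 'snow'] (min_width=12, slack=8)
Line 6: ['distance', 'any', 'dust'] (min_width=17, slack=3)
Line 7: ['orange', 'sweet', 'bread'] (min_width=18, slack=2)
Line 8: ['dolphin', 'line', 'play'] (min_width=17, slack=3)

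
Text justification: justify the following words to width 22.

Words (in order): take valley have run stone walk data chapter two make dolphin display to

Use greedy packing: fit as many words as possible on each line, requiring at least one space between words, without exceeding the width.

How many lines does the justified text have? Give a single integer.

Line 1: ['take', 'valley', 'have', 'run'] (min_width=20, slack=2)
Line 2: ['stone', 'walk', 'data'] (min_width=15, slack=7)
Line 3: ['chapter', 'two', 'make'] (min_width=16, slack=6)
Line 4: ['dolphin', 'display', 'to'] (min_width=18, slack=4)
Total lines: 4

Answer: 4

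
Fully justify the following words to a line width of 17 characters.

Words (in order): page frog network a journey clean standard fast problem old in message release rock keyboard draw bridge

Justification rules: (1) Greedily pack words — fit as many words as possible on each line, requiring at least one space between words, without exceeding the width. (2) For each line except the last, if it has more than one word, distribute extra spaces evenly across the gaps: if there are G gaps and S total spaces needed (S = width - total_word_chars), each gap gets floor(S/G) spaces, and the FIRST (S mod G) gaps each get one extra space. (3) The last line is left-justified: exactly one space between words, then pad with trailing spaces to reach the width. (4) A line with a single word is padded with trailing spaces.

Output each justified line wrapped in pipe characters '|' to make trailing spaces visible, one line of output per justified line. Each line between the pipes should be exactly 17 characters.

Line 1: ['page', 'frog', 'network'] (min_width=17, slack=0)
Line 2: ['a', 'journey', 'clean'] (min_width=15, slack=2)
Line 3: ['standard', 'fast'] (min_width=13, slack=4)
Line 4: ['problem', 'old', 'in'] (min_width=14, slack=3)
Line 5: ['message', 'release'] (min_width=15, slack=2)
Line 6: ['rock', 'keyboard'] (min_width=13, slack=4)
Line 7: ['draw', 'bridge'] (min_width=11, slack=6)

Answer: |page frog network|
|a  journey  clean|
|standard     fast|
|problem   old  in|
|message   release|
|rock     keyboard|
|draw bridge      |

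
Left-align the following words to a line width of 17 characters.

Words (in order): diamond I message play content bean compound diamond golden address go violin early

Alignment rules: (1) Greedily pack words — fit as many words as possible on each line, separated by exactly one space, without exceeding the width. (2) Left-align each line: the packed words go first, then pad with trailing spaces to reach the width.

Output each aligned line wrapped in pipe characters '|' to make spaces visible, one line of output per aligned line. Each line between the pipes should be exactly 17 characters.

Answer: |diamond I message|
|play content bean|
|compound diamond |
|golden address go|
|violin early     |

Derivation:
Line 1: ['diamond', 'I', 'message'] (min_width=17, slack=0)
Line 2: ['play', 'content', 'bean'] (min_width=17, slack=0)
Line 3: ['compound', 'diamond'] (min_width=16, slack=1)
Line 4: ['golden', 'address', 'go'] (min_width=17, slack=0)
Line 5: ['violin', 'early'] (min_width=12, slack=5)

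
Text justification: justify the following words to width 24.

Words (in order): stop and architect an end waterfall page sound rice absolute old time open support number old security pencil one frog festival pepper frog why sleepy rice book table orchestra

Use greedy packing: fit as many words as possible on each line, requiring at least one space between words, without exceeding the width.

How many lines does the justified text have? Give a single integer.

Answer: 8

Derivation:
Line 1: ['stop', 'and', 'architect', 'an'] (min_width=21, slack=3)
Line 2: ['end', 'waterfall', 'page', 'sound'] (min_width=24, slack=0)
Line 3: ['rice', 'absolute', 'old', 'time'] (min_width=22, slack=2)
Line 4: ['open', 'support', 'number', 'old'] (min_width=23, slack=1)
Line 5: ['security', 'pencil', 'one', 'frog'] (min_width=24, slack=0)
Line 6: ['festival', 'pepper', 'frog', 'why'] (min_width=24, slack=0)
Line 7: ['sleepy', 'rice', 'book', 'table'] (min_width=22, slack=2)
Line 8: ['orchestra'] (min_width=9, slack=15)
Total lines: 8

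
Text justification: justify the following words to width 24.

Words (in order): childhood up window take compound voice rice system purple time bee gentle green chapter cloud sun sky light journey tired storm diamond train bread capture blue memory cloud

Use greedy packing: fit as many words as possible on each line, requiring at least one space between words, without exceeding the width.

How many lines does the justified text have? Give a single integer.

Line 1: ['childhood', 'up', 'window', 'take'] (min_width=24, slack=0)
Line 2: ['compound', 'voice', 'rice'] (min_width=19, slack=5)
Line 3: ['system', 'purple', 'time', 'bee'] (min_width=22, slack=2)
Line 4: ['gentle', 'green', 'chapter'] (min_width=20, slack=4)
Line 5: ['cloud', 'sun', 'sky', 'light'] (min_width=19, slack=5)
Line 6: ['journey', 'tired', 'storm'] (min_width=19, slack=5)
Line 7: ['diamond', 'train', 'bread'] (min_width=19, slack=5)
Line 8: ['capture', 'blue', 'memory'] (min_width=19, slack=5)
Line 9: ['cloud'] (min_width=5, slack=19)
Total lines: 9

Answer: 9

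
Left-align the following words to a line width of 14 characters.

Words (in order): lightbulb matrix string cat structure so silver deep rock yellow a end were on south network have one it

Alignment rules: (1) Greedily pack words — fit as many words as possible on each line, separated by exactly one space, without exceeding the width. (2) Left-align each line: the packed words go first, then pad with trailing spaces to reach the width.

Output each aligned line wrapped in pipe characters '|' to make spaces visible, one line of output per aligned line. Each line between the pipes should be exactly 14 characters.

Line 1: ['lightbulb'] (min_width=9, slack=5)
Line 2: ['matrix', 'string'] (min_width=13, slack=1)
Line 3: ['cat', 'structure'] (min_width=13, slack=1)
Line 4: ['so', 'silver', 'deep'] (min_width=14, slack=0)
Line 5: ['rock', 'yellow', 'a'] (min_width=13, slack=1)
Line 6: ['end', 'were', 'on'] (min_width=11, slack=3)
Line 7: ['south', 'network'] (min_width=13, slack=1)
Line 8: ['have', 'one', 'it'] (min_width=11, slack=3)

Answer: |lightbulb     |
|matrix string |
|cat structure |
|so silver deep|
|rock yellow a |
|end were on   |
|south network |
|have one it   |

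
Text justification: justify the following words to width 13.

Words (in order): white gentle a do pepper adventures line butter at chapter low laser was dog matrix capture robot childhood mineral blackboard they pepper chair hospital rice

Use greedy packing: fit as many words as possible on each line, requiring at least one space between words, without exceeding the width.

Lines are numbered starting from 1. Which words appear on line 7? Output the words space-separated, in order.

Line 1: ['white', 'gentle'] (min_width=12, slack=1)
Line 2: ['a', 'do', 'pepper'] (min_width=11, slack=2)
Line 3: ['adventures'] (min_width=10, slack=3)
Line 4: ['line', 'butter'] (min_width=11, slack=2)
Line 5: ['at', 'chapter'] (min_width=10, slack=3)
Line 6: ['low', 'laser', 'was'] (min_width=13, slack=0)
Line 7: ['dog', 'matrix'] (min_width=10, slack=3)
Line 8: ['capture', 'robot'] (min_width=13, slack=0)
Line 9: ['childhood'] (min_width=9, slack=4)
Line 10: ['mineral'] (min_width=7, slack=6)
Line 11: ['blackboard'] (min_width=10, slack=3)
Line 12: ['they', 'pepper'] (min_width=11, slack=2)
Line 13: ['chair'] (min_width=5, slack=8)
Line 14: ['hospital', 'rice'] (min_width=13, slack=0)

Answer: dog matrix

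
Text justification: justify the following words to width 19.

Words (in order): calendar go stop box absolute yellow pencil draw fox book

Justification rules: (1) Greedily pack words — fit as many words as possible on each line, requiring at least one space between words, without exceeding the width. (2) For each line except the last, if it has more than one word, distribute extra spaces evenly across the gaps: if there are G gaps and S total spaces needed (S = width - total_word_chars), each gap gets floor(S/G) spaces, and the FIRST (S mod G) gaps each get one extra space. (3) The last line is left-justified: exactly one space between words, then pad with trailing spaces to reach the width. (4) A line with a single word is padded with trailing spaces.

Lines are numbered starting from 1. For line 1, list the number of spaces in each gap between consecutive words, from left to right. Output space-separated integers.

Answer: 3 2

Derivation:
Line 1: ['calendar', 'go', 'stop'] (min_width=16, slack=3)
Line 2: ['box', 'absolute', 'yellow'] (min_width=19, slack=0)
Line 3: ['pencil', 'draw', 'fox'] (min_width=15, slack=4)
Line 4: ['book'] (min_width=4, slack=15)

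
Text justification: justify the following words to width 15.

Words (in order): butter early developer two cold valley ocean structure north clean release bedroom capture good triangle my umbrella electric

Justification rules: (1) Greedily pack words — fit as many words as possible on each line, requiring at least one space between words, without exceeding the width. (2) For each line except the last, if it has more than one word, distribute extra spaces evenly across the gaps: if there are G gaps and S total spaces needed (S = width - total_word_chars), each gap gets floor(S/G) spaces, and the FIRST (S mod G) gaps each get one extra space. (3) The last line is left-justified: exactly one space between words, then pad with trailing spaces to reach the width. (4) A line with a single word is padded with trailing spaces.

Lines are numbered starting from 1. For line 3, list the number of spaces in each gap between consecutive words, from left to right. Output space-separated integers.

Line 1: ['butter', 'early'] (min_width=12, slack=3)
Line 2: ['developer', 'two'] (min_width=13, slack=2)
Line 3: ['cold', 'valley'] (min_width=11, slack=4)
Line 4: ['ocean', 'structure'] (min_width=15, slack=0)
Line 5: ['north', 'clean'] (min_width=11, slack=4)
Line 6: ['release', 'bedroom'] (min_width=15, slack=0)
Line 7: ['capture', 'good'] (min_width=12, slack=3)
Line 8: ['triangle', 'my'] (min_width=11, slack=4)
Line 9: ['umbrella'] (min_width=8, slack=7)
Line 10: ['electric'] (min_width=8, slack=7)

Answer: 5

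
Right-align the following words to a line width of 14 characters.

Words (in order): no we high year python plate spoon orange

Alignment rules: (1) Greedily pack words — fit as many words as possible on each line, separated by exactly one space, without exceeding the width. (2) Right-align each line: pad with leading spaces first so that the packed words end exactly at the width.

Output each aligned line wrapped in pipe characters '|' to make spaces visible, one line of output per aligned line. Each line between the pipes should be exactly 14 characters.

Answer: |    no we high|
|   year python|
|   plate spoon|
|        orange|

Derivation:
Line 1: ['no', 'we', 'high'] (min_width=10, slack=4)
Line 2: ['year', 'python'] (min_width=11, slack=3)
Line 3: ['plate', 'spoon'] (min_width=11, slack=3)
Line 4: ['orange'] (min_width=6, slack=8)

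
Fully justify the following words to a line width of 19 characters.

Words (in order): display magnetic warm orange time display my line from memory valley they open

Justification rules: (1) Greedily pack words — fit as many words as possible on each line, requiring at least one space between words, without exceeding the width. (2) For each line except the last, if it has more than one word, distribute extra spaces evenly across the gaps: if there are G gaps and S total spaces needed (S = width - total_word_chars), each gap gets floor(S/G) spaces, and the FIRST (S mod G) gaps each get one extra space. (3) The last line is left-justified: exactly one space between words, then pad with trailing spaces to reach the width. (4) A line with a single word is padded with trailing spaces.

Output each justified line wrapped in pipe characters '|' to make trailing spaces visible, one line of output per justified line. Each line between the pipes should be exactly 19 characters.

Answer: |display    magnetic|
|warm   orange  time|
|display   my   line|
|from  memory valley|
|they open          |

Derivation:
Line 1: ['display', 'magnetic'] (min_width=16, slack=3)
Line 2: ['warm', 'orange', 'time'] (min_width=16, slack=3)
Line 3: ['display', 'my', 'line'] (min_width=15, slack=4)
Line 4: ['from', 'memory', 'valley'] (min_width=18, slack=1)
Line 5: ['they', 'open'] (min_width=9, slack=10)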